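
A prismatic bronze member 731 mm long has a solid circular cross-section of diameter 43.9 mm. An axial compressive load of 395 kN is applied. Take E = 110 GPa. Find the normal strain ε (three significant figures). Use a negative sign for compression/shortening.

-0.00237

A = 1514 mm².
σ = N/A = -261 MPa; ε = σ/E = -261/110000 = -2.372e-03.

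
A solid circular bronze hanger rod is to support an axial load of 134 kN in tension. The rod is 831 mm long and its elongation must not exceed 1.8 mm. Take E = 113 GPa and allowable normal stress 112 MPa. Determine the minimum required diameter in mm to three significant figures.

39.0 mm

Required area A ≥ P/σ_allow = 134000/112 = 1196 mm².
For a solid circular section, d ≥ √(4A/π) = 39.03 mm.
Elongation limit: A ≥ PL/(Eδ_allow) = 134000·831/(113000·1.8) = 547.5 mm² ⇒ d ≥ 26.4 mm.
The stress limit governs.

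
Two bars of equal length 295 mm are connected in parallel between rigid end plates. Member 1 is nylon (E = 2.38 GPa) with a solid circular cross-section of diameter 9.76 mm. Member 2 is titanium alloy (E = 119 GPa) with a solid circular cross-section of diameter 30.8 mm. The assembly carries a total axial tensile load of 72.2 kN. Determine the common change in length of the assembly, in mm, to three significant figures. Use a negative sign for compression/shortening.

A_1 = 74.82 mm².
A_2 = 745.1 mm².
Equal strain + equilibrium ⇒ each member carries load in proportion to AE: A₁E₁ = 178100 N, A₂E₂ = 88660000 N, ΣAE = 88840000 N.
δ = PL/ΣAE = 72200·295/88840000 = 0.2397 mm.

0.240 mm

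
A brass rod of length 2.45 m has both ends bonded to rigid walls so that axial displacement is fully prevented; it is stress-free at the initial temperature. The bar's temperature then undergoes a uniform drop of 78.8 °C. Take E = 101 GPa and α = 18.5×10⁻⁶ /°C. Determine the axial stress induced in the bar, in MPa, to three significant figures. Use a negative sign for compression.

Free thermal expansion αLΔT = 18.5e-6 · 2450 · -78.8 = -3.572 mm.
The walls impose strain ε = −(-3.572)/2450 = 1.4578e-03; σ = Eε = 101000 · 1.4578e-03 = 147.2 MPa.

147 MPa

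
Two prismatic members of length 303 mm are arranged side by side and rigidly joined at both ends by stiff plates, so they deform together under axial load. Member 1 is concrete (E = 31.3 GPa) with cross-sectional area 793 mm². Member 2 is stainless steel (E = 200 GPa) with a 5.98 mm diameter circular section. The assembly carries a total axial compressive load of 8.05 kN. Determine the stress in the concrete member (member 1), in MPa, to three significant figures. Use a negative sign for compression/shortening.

-8.28 MPa

A_2 = 28.09 mm².
Equal strain + equilibrium ⇒ each member carries load in proportion to AE: A₁E₁ = 24820000 N, A₂E₂ = 5617000 N, ΣAE = 30440000 N.
σ₁ = P·E₁/ΣAE = -8050·31300/30440000 = -8.278 MPa.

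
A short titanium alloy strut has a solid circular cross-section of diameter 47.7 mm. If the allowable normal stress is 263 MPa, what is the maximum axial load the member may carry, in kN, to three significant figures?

470 kN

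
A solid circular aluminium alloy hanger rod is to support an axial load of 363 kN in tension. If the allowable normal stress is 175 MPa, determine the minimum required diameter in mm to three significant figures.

Required area A ≥ P/σ_allow = 363000/175 = 2074 mm².
For a solid circular section, d ≥ √(4A/π) = 51.39 mm.

51.4 mm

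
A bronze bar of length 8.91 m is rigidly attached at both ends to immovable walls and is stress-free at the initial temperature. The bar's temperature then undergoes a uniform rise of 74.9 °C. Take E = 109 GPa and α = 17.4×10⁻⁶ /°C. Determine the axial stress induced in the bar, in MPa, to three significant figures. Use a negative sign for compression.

Free thermal expansion αLΔT = 17.4e-6 · 8910 · 74.9 = 11.61 mm.
The walls impose strain ε = −(11.61)/8910 = -1.3033e-03; σ = Eε = 109000 · -1.3033e-03 = -142.1 MPa.

-142 MPa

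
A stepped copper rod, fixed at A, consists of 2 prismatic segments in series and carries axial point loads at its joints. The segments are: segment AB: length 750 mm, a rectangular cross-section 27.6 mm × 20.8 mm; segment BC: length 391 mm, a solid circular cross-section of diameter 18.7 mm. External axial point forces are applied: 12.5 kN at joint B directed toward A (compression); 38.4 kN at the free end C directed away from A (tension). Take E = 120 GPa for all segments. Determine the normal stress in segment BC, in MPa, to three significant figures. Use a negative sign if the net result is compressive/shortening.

140 MPa

Internal axial forces (sectioning from the free end, tension +): N_BC = 38.4 kN, N_AB = 25.9 kN.
A_BC = 274.6 mm².
σ_BC = N_BC/A_BC = 38400/274.6 = 139.8 MPa.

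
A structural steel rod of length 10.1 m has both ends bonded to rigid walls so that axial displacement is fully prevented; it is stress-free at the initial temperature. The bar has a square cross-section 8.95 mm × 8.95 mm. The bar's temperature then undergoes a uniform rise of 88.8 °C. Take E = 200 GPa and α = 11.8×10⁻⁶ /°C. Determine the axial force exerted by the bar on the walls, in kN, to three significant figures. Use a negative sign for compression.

Free thermal expansion αLΔT = 11.8e-6 · 10100 · 88.8 = 10.58 mm.
The walls impose strain ε = −(10.58)/10100 = -1.0478e-03; σ = Eε = 200000 · -1.0478e-03 = -209.6 MPa.
Wall reaction R = σ·A = -209.6·80.1 = -16790 N = -16.79 kN.

-16.8 kN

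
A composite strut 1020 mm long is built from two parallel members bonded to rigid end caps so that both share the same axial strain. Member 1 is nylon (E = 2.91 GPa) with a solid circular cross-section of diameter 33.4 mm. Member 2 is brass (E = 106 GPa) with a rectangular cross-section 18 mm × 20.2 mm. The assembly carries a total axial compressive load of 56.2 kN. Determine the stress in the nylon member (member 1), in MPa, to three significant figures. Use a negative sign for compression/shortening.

A_1 = 876.2 mm².
A_2 = 363.6 mm².
Equal strain + equilibrium ⇒ each member carries load in proportion to AE: A₁E₁ = 2550000 N, A₂E₂ = 38540000 N, ΣAE = 41090000 N.
σ₁ = P·E₁/ΣAE = -56200·2910/41090000 = -3.98 MPa.

-3.98 MPa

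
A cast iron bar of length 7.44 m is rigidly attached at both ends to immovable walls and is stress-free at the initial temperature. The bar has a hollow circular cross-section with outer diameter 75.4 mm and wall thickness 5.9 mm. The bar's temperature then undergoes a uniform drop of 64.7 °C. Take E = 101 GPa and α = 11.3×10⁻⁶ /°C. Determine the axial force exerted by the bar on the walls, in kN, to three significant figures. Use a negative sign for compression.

Free thermal expansion αLΔT = 11.3e-6 · 7440 · -64.7 = -5.439 mm.
The walls impose strain ε = −(-5.439)/7440 = 7.3111e-04; σ = Eε = 101000 · 7.3111e-04 = 73.84 MPa.
Wall reaction R = σ·A = 73.84·1288 = 95120 N = 95.12 kN.

95.1 kN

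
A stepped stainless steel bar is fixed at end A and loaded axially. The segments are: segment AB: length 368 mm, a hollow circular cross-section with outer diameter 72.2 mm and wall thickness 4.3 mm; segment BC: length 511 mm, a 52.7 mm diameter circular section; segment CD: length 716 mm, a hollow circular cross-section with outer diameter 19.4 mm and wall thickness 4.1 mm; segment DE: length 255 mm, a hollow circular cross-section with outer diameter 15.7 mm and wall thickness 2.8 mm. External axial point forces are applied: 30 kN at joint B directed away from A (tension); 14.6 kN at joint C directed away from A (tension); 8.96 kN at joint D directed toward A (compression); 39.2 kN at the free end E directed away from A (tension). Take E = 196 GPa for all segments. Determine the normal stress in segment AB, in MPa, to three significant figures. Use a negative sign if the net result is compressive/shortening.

81.6 MPa

Internal axial forces (sectioning from the free end, tension +): N_DE = 39.2 kN, N_CD = 30.24 kN, N_BC = 44.84 kN, N_AB = 74.84 kN.
A_AB = 917.3 mm².
σ_AB = N_AB/A_AB = 74840/917.3 = 81.59 MPa.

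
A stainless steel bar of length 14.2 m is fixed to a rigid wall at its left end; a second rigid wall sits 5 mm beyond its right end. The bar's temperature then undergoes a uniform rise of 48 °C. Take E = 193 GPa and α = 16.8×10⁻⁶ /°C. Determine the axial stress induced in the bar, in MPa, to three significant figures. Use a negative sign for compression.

Free thermal expansion αLΔT = 16.8e-6 · 14200 · 48 = 11.45 mm.
The walls engage after the gap closes; constrained expansion = 11.45 − 5 = 6.451 mm.
The walls impose strain ε = −(6.451)/14200 = -4.5429e-04; σ = Eε = 193000 · -4.5429e-04 = -87.68 MPa.

-87.7 MPa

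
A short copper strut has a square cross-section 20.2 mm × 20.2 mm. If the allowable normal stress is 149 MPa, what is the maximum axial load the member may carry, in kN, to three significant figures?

60.8 kN

A = 408 mm².
P_max = σ_allow · A = 149 · 408 = 60800 N = 60.8 kN.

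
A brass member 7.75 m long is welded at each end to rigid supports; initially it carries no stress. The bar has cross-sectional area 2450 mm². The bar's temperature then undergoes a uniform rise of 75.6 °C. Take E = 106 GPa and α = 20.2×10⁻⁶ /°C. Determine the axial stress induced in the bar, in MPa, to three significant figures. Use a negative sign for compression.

-162 MPa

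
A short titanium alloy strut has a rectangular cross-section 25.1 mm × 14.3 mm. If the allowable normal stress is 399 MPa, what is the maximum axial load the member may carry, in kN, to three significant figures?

143 kN

A = 358.9 mm².
P_max = σ_allow · A = 399 · 358.9 = 143200 N = 143.2 kN.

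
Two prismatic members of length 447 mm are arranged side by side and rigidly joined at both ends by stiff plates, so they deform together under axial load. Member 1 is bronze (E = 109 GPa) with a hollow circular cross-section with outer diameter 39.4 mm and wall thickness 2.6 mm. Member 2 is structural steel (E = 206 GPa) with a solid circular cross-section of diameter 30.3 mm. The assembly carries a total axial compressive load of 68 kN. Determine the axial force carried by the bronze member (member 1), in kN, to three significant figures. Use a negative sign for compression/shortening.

-12.3 kN

A_1 = 300.6 mm².
A_2 = 721.1 mm².
Equal strain + equilibrium ⇒ each member carries load in proportion to AE: A₁E₁ = 32760000 N, A₂E₂ = 148500000 N, ΣAE = 181300000 N.
F₁ = P·A₁E₁/ΣAE = -68000·32760000/181300000 = -12290 N.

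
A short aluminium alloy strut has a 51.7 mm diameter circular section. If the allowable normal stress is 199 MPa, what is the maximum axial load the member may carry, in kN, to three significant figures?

418 kN

A = 2099 mm².
P_max = σ_allow · A = 199 · 2099 = 417800 N = 417.8 kN.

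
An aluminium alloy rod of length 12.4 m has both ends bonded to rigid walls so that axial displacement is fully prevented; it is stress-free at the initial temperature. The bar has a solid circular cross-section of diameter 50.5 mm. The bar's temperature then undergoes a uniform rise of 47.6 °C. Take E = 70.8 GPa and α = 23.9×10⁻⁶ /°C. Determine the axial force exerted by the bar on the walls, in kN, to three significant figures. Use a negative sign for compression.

Free thermal expansion αLΔT = 23.9e-6 · 12400 · 47.6 = 14.11 mm.
The walls impose strain ε = −(14.11)/12400 = -1.1376e-03; σ = Eε = 70800 · -1.1376e-03 = -80.54 MPa.
Wall reaction R = σ·A = -80.54·2003 = -161300 N = -161.3 kN.

-161 kN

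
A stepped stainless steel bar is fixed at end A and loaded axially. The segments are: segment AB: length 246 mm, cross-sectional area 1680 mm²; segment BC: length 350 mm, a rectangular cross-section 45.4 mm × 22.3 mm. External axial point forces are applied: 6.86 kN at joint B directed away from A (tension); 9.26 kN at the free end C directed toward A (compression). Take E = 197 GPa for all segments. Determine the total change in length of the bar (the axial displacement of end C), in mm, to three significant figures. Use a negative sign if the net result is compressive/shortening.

-0.0180 mm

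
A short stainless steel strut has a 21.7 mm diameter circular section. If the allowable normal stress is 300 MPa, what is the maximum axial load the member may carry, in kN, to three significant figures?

111 kN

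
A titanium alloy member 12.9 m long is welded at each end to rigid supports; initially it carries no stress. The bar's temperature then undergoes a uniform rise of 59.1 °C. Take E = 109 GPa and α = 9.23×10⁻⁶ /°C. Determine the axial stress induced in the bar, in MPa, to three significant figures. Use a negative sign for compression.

Free thermal expansion αLΔT = 9.23e-6 · 12900 · 59.1 = 7.037 mm.
The walls impose strain ε = −(7.037)/12900 = -5.4549e-04; σ = Eε = 109000 · -5.4549e-04 = -59.46 MPa.

-59.5 MPa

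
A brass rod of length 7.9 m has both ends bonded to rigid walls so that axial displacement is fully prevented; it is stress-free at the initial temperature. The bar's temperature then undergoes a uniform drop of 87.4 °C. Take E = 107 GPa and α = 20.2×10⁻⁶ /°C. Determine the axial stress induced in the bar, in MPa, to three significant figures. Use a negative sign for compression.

189 MPa

Free thermal expansion αLΔT = 20.2e-6 · 7900 · -87.4 = -13.95 mm.
The walls impose strain ε = −(-13.95)/7900 = 1.7655e-03; σ = Eε = 107000 · 1.7655e-03 = 188.9 MPa.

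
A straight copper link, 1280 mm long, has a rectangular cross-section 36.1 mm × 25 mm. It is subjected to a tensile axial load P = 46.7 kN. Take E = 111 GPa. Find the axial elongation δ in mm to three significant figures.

0.597 mm

A = 902.5 mm².
δ_mech = NL/(AE) = 46700·1280/(902.5·111000) = 0.5967 mm.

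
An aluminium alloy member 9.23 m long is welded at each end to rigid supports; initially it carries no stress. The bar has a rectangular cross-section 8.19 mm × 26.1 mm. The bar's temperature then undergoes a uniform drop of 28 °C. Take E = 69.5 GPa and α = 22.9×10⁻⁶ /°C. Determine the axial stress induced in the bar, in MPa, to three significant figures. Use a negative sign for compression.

44.6 MPa

Free thermal expansion αLΔT = 22.9e-6 · 9230 · -28 = -5.918 mm.
The walls impose strain ε = −(-5.918)/9230 = 6.4120e-04; σ = Eε = 69500 · 6.4120e-04 = 44.56 MPa.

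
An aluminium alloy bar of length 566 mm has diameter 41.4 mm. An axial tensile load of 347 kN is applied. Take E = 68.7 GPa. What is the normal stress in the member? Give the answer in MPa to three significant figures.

258 MPa

A = 1346 mm².
σ = N/A = 347000/1346 = 257.8 MPa.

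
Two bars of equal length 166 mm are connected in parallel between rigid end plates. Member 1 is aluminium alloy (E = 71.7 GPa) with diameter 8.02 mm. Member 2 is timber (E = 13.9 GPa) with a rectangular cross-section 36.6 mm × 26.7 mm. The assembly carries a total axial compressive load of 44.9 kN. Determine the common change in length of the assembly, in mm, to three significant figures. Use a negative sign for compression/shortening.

-0.433 mm

A_1 = 50.52 mm².
A_2 = 977.2 mm².
Equal strain + equilibrium ⇒ each member carries load in proportion to AE: A₁E₁ = 3622000 N, A₂E₂ = 13580000 N, ΣAE = 17210000 N.
δ = PL/ΣAE = -44900·166/17210000 = -0.4332 mm.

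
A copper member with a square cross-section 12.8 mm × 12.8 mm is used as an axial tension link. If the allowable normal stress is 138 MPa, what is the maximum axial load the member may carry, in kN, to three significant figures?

22.6 kN

A = 163.8 mm².
P_max = σ_allow · A = 138 · 163.8 = 22610 N = 22.61 kN.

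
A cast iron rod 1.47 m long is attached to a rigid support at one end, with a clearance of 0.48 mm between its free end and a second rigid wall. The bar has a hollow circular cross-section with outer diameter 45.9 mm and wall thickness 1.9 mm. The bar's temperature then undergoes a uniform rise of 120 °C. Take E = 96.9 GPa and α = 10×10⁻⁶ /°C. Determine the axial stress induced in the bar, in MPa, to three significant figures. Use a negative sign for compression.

Free thermal expansion αLΔT = 10e-6 · 1470 · 120 = 1.764 mm.
The walls engage after the gap closes; constrained expansion = 1.764 − 0.48 = 1.284 mm.
The walls impose strain ε = −(1.284)/1470 = -8.7347e-04; σ = Eε = 96900 · -8.7347e-04 = -84.64 MPa.

-84.6 MPa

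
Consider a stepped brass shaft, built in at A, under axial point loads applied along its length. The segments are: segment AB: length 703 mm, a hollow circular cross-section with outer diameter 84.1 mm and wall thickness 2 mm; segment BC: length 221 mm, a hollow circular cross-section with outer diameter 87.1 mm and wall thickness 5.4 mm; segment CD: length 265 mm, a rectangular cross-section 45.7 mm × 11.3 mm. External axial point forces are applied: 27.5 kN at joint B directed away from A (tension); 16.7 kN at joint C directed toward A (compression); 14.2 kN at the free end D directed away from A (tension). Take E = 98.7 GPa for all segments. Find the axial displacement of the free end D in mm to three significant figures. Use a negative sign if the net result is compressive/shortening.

Internal axial forces (sectioning from the free end, tension +): N_CD = 14.2 kN, N_BC = -2.5 kN, N_AB = 25 kN.
A_AB = 515.8 mm².
A_BC = 1386 mm².
A_CD = 516.4 mm².
δ_AB = 25000·703/(515.8·98700) = 0.3452 mm
δ_BC = -2500·221/(1386·98700) = -0.004039 mm
δ_CD = 14200·265/(516.4·98700) = 0.07383 mm
δ = Σδ_i = 0.415 mm.

0.415 mm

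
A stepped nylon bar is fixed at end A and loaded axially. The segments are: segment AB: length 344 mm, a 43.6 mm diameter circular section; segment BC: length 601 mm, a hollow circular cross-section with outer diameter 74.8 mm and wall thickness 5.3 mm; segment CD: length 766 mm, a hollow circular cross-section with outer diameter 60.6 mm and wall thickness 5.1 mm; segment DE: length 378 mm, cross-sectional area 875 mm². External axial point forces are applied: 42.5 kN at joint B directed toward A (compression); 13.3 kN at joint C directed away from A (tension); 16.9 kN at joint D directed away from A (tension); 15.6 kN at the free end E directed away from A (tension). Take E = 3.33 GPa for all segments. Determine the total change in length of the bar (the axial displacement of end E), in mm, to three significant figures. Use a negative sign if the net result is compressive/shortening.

17.8 mm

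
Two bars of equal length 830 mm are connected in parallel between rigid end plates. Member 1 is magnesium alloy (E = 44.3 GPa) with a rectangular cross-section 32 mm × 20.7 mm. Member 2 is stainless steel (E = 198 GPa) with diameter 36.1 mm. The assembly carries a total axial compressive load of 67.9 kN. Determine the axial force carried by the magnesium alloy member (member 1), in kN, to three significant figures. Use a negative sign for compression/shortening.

-8.59 kN

A_1 = 662.4 mm².
A_2 = 1024 mm².
Equal strain + equilibrium ⇒ each member carries load in proportion to AE: A₁E₁ = 29340000 N, A₂E₂ = 202700000 N, ΣAE = 232000000 N.
F₁ = P·A₁E₁/ΣAE = -67900·29340000/232000000 = -8588 N.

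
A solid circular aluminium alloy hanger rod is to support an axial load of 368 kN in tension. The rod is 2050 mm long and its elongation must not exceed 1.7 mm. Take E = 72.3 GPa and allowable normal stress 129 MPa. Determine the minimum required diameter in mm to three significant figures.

Required area A ≥ P/σ_allow = 368000/129 = 2853 mm².
For a solid circular section, d ≥ √(4A/π) = 60.27 mm.
Elongation limit: A ≥ PL/(Eδ_allow) = 368000·2050/(72300·1.7) = 6138 mm² ⇒ d ≥ 88.4 mm.
The elongation limit governs.

88.4 mm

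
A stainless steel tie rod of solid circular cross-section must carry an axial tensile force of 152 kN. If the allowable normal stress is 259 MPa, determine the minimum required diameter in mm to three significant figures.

Required area A ≥ P/σ_allow = 152000/259 = 586.9 mm².
For a solid circular section, d ≥ √(4A/π) = 27.34 mm.

27.3 mm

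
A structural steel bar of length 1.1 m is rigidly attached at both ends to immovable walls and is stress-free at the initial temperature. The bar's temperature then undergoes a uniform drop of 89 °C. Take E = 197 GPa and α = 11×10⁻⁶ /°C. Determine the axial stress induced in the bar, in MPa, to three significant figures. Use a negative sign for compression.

193 MPa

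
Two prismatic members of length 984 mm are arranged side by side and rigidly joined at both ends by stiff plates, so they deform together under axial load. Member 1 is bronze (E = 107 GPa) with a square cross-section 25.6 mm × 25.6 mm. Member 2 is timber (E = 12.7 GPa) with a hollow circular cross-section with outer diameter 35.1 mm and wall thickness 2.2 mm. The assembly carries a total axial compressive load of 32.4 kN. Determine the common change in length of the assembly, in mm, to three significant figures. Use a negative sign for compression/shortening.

-0.437 mm

A_1 = 655.4 mm².
A_2 = 227.4 mm².
Equal strain + equilibrium ⇒ each member carries load in proportion to AE: A₁E₁ = 70120000 N, A₂E₂ = 2888000 N, ΣAE = 73010000 N.
δ = PL/ΣAE = -32400·984/73010000 = -0.4367 mm.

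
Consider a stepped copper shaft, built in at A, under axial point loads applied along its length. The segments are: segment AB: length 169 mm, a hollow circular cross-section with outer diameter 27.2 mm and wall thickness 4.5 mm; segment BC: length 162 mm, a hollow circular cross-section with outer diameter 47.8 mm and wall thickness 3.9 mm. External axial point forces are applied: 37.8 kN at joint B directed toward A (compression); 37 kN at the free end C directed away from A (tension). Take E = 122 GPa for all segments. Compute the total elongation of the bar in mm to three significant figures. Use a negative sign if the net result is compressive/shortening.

Internal axial forces (sectioning from the free end, tension +): N_BC = 37 kN, N_AB = -0.8 kN.
A_AB = 320.9 mm².
A_BC = 537.9 mm².
δ_AB = -800·169/(320.9·122000) = -0.003453 mm
δ_BC = 37000·162/(537.9·122000) = 0.09134 mm
δ = Σδ_i = 0.08789 mm.

0.0879 mm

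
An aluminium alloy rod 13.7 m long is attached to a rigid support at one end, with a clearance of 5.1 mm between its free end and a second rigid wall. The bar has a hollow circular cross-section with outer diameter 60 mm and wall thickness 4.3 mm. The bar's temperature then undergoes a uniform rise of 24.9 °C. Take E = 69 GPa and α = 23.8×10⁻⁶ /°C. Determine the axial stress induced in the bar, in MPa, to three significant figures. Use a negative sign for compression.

Free thermal expansion αLΔT = 23.8e-6 · 13700 · 24.9 = 8.119 mm.
The walls engage after the gap closes; constrained expansion = 8.119 − 5.1 = 3.019 mm.
The walls impose strain ε = −(3.019)/13700 = -2.2036e-04; σ = Eε = 69000 · -2.2036e-04 = -15.2 MPa.

-15.2 MPa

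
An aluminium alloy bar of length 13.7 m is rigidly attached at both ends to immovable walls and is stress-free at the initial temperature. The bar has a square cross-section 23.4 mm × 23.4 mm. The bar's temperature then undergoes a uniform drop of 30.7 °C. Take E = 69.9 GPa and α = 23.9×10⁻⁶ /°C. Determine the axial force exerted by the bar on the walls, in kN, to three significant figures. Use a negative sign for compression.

Free thermal expansion αLΔT = 23.9e-6 · 13700 · -30.7 = -10.05 mm.
The walls impose strain ε = −(-10.05)/13700 = 7.3373e-04; σ = Eε = 69900 · 7.3373e-04 = 51.29 MPa.
Wall reaction R = σ·A = 51.29·547.6 = 28080 N = 28.08 kN.

28.1 kN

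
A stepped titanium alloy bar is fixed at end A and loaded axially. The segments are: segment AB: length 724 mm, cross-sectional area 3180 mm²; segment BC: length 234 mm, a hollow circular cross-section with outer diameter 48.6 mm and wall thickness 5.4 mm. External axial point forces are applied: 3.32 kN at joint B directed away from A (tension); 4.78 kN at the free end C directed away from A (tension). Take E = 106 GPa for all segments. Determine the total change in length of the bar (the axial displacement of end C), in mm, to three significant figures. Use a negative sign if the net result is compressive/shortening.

0.0318 mm

Internal axial forces (sectioning from the free end, tension +): N_BC = 4.78 kN, N_AB = 8.1 kN.
A_BC = 732.9 mm².
δ_AB = 8100·724/(3180·106000) = 0.0174 mm
δ_BC = 4780·234/(732.9·106000) = 0.0144 mm
δ = Σδ_i = 0.0318 mm.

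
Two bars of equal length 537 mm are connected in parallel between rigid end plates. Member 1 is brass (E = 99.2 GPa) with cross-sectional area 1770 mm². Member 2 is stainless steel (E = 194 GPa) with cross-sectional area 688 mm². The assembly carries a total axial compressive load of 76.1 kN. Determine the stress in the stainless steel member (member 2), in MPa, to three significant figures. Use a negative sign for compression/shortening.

-47.8 MPa

Equal strain + equilibrium ⇒ each member carries load in proportion to AE: A₁E₁ = 175600000 N, A₂E₂ = 133500000 N, ΣAE = 309100000 N.
σ₂ = P·E₂/ΣAE = -76100·194000/309100000 = -47.77 MPa.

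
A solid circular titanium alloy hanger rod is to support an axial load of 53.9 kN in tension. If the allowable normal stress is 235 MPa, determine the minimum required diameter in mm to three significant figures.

17.1 mm

Required area A ≥ P/σ_allow = 53900/235 = 229.4 mm².
For a solid circular section, d ≥ √(4A/π) = 17.09 mm.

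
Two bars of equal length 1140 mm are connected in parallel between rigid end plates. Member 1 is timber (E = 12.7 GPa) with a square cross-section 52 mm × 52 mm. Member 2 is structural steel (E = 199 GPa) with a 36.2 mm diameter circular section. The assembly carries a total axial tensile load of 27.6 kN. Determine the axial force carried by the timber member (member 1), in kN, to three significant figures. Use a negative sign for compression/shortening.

A_1 = 2704 mm².
A_2 = 1029 mm².
Equal strain + equilibrium ⇒ each member carries load in proportion to AE: A₁E₁ = 34340000 N, A₂E₂ = 204800000 N, ΣAE = 239200000 N.
F₁ = P·A₁E₁/ΣAE = 27600·34340000/239200000 = 3963 N.

3.96 kN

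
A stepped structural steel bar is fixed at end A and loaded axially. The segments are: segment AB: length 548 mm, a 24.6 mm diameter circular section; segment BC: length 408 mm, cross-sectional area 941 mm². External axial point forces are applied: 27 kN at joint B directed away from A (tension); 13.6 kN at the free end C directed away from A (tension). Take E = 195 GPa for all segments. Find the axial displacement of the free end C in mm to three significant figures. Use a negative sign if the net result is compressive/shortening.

0.270 mm

Internal axial forces (sectioning from the free end, tension +): N_BC = 13.6 kN, N_AB = 40.6 kN.
A_AB = 475.3 mm².
δ_AB = 40600·548/(475.3·195000) = 0.2401 mm
δ_BC = 13600·408/(941·195000) = 0.03024 mm
δ = Σδ_i = 0.2703 mm.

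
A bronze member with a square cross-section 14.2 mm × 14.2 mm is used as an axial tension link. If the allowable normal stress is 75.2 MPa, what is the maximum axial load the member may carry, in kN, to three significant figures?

15.2 kN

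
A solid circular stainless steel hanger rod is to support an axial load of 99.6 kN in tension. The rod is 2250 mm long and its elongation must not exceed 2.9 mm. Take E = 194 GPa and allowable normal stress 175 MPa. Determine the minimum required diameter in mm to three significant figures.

26.9 mm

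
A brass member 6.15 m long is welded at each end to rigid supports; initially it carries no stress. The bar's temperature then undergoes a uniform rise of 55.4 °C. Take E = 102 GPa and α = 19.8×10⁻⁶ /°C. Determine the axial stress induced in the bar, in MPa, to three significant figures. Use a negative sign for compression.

-112 MPa

Free thermal expansion αLΔT = 19.8e-6 · 6150 · 55.4 = 6.746 mm.
The walls impose strain ε = −(6.746)/6150 = -1.0969e-03; σ = Eε = 102000 · -1.0969e-03 = -111.9 MPa.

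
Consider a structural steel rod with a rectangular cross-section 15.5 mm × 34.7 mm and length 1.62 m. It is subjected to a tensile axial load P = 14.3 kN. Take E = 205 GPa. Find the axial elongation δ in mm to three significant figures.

0.210 mm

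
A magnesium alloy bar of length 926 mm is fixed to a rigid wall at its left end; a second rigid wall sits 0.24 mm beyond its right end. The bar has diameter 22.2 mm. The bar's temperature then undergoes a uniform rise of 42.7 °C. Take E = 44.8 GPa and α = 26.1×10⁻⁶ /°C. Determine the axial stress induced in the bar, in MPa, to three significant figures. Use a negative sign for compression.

Free thermal expansion αLΔT = 26.1e-6 · 926 · 42.7 = 1.032 mm.
The walls engage after the gap closes; constrained expansion = 1.032 − 0.24 = 0.792 mm.
The walls impose strain ε = −(0.792)/926 = -8.5529e-04; σ = Eε = 44800 · -8.5529e-04 = -38.32 MPa.

-38.3 MPa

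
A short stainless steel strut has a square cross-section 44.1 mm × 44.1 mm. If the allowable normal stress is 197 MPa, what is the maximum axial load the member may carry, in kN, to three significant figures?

A = 1945 mm².
P_max = σ_allow · A = 197 · 1945 = 383100 N = 383.1 kN.

383 kN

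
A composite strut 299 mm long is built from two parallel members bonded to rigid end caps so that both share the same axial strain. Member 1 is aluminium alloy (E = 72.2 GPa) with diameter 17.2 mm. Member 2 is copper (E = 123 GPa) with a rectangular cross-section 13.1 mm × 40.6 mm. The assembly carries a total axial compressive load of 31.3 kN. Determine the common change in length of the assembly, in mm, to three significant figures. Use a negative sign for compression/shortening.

A_1 = 232.4 mm².
A_2 = 531.9 mm².
Equal strain + equilibrium ⇒ each member carries load in proportion to AE: A₁E₁ = 16780000 N, A₂E₂ = 65420000 N, ΣAE = 82190000 N.
δ = PL/ΣAE = -31300·299/82190000 = -0.1139 mm.

-0.114 mm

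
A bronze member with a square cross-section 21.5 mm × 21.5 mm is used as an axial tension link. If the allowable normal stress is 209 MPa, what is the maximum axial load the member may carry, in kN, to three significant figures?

A = 462.2 mm².
P_max = σ_allow · A = 209 · 462.2 = 96610 N = 96.61 kN.

96.6 kN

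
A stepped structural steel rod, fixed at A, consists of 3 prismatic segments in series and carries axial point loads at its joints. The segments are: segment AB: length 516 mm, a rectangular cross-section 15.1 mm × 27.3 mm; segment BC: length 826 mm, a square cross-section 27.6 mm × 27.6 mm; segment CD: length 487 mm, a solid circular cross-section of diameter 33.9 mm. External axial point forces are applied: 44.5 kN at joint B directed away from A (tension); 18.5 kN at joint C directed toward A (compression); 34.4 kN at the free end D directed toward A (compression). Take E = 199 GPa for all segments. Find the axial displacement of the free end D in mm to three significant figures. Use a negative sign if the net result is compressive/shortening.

-0.434 mm

Internal axial forces (sectioning from the free end, tension +): N_CD = -34.4 kN, N_BC = -52.9 kN, N_AB = -8.4 kN.
A_AB = 412.2 mm².
A_BC = 761.8 mm².
A_CD = 902.6 mm².
δ_AB = -8400·516/(412.2·199000) = -0.05284 mm
δ_BC = -52900·826/(761.8·199000) = -0.2882 mm
δ_CD = -34400·487/(902.6·199000) = -0.09327 mm
δ = Σδ_i = -0.4344 mm.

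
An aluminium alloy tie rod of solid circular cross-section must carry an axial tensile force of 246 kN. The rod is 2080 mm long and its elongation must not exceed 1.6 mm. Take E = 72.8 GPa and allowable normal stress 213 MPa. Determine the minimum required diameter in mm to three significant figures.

Required area A ≥ P/σ_allow = 246000/213 = 1155 mm².
For a solid circular section, d ≥ √(4A/π) = 38.35 mm.
Elongation limit: A ≥ PL/(Eδ_allow) = 246000·2080/(72800·1.6) = 4393 mm² ⇒ d ≥ 74.79 mm.
The elongation limit governs.

74.8 mm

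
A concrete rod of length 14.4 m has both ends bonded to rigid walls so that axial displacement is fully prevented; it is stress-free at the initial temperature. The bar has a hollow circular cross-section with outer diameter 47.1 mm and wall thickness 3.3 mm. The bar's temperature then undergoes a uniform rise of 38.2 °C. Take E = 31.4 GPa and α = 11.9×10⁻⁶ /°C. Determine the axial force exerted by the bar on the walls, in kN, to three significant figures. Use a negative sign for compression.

-6.48 kN

Free thermal expansion αLΔT = 11.9e-6 · 14400 · 38.2 = 6.546 mm.
The walls impose strain ε = −(6.546)/14400 = -4.5458e-04; σ = Eε = 31400 · -4.5458e-04 = -14.27 MPa.
Wall reaction R = σ·A = -14.27·454.1 = -6482 N = -6.482 kN.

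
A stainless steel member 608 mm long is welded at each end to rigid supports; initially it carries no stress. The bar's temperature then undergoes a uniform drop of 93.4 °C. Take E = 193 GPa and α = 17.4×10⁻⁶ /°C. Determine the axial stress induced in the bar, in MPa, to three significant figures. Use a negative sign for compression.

314 MPa

Free thermal expansion αLΔT = 17.4e-6 · 608 · -93.4 = -0.9881 mm.
The walls impose strain ε = −(-0.9881)/608 = 1.6252e-03; σ = Eε = 193000 · 1.6252e-03 = 313.7 MPa.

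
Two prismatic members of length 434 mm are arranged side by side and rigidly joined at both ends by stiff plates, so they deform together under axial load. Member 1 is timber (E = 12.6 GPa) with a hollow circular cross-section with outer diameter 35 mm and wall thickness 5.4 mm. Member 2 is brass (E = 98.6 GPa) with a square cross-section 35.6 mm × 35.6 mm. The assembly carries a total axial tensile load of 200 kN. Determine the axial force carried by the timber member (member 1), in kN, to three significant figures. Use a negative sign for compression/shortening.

9.64 kN

A_1 = 502.2 mm².
A_2 = 1267 mm².
Equal strain + equilibrium ⇒ each member carries load in proportion to AE: A₁E₁ = 6327000 N, A₂E₂ = 125000000 N, ΣAE = 131300000 N.
F₁ = P·A₁E₁/ΣAE = 200000·6327000/131300000 = 9638 N.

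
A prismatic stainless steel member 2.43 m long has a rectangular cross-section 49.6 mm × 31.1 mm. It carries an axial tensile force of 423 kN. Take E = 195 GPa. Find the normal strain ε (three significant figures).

0.00141

A = 1543 mm².
σ = N/A = 274.2 MPa; ε = σ/E = 274.2/195000 = 1.406e-03.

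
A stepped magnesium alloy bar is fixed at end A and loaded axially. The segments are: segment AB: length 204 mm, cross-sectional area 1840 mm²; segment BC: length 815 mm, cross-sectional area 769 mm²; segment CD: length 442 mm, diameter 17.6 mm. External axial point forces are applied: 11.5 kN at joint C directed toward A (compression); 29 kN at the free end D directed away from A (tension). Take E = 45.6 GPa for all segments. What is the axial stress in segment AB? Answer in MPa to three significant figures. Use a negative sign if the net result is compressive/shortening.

Internal axial forces (sectioning from the free end, tension +): N_CD = 29 kN, N_BC = 17.5 kN, N_AB = 17.5 kN.
σ_AB = N_AB/A_AB = 17500/1840 = 9.511 MPa.

9.51 MPa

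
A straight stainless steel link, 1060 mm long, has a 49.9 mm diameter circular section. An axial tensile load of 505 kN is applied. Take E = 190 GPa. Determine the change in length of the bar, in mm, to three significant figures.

A = 1956 mm².
δ_mech = NL/(AE) = 505000·1060/(1956·190000) = 1.441 mm.

1.44 mm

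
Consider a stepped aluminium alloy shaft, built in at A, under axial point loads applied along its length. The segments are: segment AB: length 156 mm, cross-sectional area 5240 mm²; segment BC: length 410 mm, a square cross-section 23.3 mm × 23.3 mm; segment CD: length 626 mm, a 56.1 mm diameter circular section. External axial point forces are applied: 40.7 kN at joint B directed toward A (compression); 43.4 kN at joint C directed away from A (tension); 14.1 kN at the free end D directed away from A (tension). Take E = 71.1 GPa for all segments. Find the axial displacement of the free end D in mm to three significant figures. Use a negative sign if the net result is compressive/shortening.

0.668 mm

Internal axial forces (sectioning from the free end, tension +): N_CD = 14.1 kN, N_BC = 57.5 kN, N_AB = 16.8 kN.
A_BC = 542.9 mm².
A_CD = 2472 mm².
δ_AB = 16800·156/(5240·71100) = 0.007034 mm
δ_BC = 57500·410/(542.9·71100) = 0.6108 mm
δ_CD = 14100·626/(2472·71100) = 0.05022 mm
δ = Σδ_i = 0.668 mm.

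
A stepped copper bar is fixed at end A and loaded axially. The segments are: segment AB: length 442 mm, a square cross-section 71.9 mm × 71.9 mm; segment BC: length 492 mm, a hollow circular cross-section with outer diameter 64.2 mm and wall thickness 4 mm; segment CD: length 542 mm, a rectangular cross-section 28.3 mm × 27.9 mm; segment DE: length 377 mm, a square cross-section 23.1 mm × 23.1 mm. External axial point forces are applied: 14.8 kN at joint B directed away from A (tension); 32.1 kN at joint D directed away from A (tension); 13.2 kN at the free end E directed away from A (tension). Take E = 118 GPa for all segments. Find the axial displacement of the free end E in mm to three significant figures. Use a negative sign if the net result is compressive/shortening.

0.636 mm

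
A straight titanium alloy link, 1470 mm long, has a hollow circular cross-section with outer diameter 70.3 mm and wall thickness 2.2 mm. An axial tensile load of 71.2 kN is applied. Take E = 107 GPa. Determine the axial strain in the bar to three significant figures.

A = 470.7 mm².
σ = N/A = 151.3 MPa; ε = σ/E = 151.3/107000 = 1.414e-03.

0.00141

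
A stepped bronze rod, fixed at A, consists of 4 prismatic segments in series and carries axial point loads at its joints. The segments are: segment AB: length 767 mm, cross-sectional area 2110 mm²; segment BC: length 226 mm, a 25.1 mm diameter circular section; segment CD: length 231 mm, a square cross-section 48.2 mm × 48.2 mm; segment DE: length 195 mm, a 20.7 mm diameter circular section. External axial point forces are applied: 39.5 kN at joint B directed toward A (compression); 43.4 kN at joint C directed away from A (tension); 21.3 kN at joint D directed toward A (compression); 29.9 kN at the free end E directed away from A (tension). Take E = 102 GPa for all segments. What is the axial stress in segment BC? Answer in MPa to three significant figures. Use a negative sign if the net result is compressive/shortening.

Internal axial forces (sectioning from the free end, tension +): N_DE = 29.9 kN, N_CD = 8.6 kN, N_BC = 52 kN, N_AB = 12.5 kN.
A_BC = 494.8 mm².
σ_BC = N_BC/A_BC = 52000/494.8 = 105.1 MPa.

105 MPa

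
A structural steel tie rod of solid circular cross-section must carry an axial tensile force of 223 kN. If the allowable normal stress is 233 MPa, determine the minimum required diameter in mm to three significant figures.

Required area A ≥ P/σ_allow = 223000/233 = 957.1 mm².
For a solid circular section, d ≥ √(4A/π) = 34.91 mm.

34.9 mm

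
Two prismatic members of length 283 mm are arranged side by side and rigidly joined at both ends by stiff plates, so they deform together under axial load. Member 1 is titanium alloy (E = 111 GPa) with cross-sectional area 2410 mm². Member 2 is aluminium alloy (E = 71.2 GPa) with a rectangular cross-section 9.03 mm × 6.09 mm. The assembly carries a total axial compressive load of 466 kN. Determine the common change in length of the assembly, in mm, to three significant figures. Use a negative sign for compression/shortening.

A_2 = 54.99 mm².
Equal strain + equilibrium ⇒ each member carries load in proportion to AE: A₁E₁ = 267500000 N, A₂E₂ = 3915000 N, ΣAE = 271400000 N.
δ = PL/ΣAE = -466000·283/271400000 = -0.4859 mm.

-0.486 mm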